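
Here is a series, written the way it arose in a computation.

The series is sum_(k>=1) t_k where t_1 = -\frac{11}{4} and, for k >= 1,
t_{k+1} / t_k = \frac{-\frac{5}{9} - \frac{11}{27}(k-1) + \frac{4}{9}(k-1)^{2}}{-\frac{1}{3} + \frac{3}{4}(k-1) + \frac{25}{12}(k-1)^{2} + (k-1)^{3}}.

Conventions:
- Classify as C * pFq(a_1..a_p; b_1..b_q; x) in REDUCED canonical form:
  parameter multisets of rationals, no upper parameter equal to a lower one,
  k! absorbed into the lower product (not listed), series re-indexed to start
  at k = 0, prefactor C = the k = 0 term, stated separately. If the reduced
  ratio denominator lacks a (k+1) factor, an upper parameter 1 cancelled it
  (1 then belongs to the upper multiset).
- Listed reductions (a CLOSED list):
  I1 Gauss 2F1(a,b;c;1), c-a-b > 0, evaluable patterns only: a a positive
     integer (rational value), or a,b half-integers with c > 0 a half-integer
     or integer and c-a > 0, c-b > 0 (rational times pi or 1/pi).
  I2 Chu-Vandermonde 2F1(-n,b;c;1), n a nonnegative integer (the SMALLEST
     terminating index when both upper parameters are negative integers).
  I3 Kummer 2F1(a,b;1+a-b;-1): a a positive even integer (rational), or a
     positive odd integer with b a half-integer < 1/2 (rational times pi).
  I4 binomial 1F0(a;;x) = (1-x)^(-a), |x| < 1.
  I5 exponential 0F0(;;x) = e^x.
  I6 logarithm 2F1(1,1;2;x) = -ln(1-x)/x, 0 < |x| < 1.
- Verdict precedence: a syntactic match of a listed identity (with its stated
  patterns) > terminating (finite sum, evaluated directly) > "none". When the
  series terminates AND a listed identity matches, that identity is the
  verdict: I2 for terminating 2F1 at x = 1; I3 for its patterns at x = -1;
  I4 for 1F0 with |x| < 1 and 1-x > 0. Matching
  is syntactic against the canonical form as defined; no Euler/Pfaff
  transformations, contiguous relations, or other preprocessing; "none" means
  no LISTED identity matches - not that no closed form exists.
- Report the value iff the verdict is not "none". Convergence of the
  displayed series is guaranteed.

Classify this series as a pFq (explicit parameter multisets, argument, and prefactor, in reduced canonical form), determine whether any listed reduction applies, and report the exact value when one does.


This is -\frac{11}{4} * 2F2(-\frac{5}{3}, \frac{3}{4}; -\frac{1}{4}, \frac{4}{3}; \frac{4}{9}) in reduced canonical form. Verdict: none. A 2F2 with upper {-\frac{5}{3}, \frac{3}{4}} fits none of I1-I6 at x = \frac{4}{9}; the sum runs forever.

Structural cue: with t_0 = -\frac{11}{4}, the expanded ratio factors over Q; C = -11/4, roots give parameters.
Ratio: r(k) = \frac{4}{9} * (k-\frac{5}{3}) (k+\frac{3}{4}) / [(k-\frac{1}{4}) (k+\frac{4}{3}) (k+1)] - rational; roots negated = parameters, x = \frac{4}{9}, C = -\frac{11}{4}.


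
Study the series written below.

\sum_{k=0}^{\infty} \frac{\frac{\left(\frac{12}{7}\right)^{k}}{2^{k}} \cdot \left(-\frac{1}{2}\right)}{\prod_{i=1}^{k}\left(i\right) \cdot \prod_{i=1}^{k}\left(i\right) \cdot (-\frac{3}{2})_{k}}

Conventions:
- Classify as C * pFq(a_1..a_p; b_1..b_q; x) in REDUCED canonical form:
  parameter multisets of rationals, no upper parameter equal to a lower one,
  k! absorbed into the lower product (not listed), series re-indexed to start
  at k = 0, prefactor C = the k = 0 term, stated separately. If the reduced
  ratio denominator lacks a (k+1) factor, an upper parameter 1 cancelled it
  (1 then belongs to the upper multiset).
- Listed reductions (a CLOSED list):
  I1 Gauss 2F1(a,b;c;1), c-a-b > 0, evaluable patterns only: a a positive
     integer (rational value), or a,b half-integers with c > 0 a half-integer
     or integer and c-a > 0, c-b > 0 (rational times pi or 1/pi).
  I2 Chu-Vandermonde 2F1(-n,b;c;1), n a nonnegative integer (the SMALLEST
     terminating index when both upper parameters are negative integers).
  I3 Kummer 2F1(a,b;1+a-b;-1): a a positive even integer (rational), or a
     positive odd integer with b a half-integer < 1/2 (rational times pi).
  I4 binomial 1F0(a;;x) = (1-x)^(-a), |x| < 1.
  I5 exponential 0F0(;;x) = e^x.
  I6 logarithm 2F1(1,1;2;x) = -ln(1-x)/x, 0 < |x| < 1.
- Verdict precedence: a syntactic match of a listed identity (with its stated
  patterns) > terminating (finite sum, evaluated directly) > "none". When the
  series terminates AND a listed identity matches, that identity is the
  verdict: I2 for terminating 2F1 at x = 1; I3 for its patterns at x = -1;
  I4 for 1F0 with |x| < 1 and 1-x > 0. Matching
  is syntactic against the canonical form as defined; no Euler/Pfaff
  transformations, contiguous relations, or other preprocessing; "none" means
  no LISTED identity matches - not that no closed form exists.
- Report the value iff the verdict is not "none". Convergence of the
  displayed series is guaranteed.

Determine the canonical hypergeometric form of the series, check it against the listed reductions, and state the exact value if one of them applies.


The series (x = \frac{6}{7}) is 0F2: upper {-}, lower {-\frac{3}{2}, 1}, prefactor -\frac{1}{2}. Verdict: no listed reduction: x = \frac{6}{7} and upper {-} fail every I1-I6 pattern.

Structural cue: from the first term -\frac{1}{2}: the two k-th powers (prefactor -1/2) combine into one argument.
Term ratio: r(k) = \frac{6}{7} * 1 / [(k-\frac{3}{2}) (k+1) (k+1)] - rational in k. x = \frac{6}{7}; t_0 = -\frac{1}{2}; negate the roots.


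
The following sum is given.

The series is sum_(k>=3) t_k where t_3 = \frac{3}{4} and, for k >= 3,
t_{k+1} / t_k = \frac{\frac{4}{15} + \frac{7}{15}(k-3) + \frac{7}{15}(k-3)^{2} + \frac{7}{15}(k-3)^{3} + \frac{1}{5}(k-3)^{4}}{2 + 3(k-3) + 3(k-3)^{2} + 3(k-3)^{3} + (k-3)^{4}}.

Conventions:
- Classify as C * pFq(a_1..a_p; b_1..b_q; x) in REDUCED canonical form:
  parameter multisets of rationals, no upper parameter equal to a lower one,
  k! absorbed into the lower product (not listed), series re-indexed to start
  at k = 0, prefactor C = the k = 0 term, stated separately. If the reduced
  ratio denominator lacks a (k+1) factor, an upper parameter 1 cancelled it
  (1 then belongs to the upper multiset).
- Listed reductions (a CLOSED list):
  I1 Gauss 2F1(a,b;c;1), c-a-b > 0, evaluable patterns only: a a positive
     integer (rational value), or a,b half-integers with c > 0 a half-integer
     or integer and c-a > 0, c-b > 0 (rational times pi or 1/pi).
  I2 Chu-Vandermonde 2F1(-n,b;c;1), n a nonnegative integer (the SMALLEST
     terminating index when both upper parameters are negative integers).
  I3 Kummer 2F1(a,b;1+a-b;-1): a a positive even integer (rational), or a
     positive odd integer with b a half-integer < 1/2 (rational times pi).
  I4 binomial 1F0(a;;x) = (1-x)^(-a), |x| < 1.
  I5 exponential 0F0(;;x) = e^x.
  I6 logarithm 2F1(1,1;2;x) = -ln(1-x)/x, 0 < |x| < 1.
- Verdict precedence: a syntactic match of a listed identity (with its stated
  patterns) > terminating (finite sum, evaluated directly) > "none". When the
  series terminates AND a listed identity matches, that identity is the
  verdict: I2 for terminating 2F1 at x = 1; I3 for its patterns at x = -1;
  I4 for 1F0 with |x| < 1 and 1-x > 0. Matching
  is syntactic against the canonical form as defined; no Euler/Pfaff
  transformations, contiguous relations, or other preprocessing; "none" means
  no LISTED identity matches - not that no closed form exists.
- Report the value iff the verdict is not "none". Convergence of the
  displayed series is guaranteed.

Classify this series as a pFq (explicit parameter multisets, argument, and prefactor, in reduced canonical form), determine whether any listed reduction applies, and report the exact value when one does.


x = \frac{1}{5} here; the reduced form reads 2F1, upper {1, \frac{4}{3}}, lower {2}, C = \frac{3}{4}. Verdict: none - at argument \frac{1}{5} the multisets {1, \frac{4}{3}} ; {2} match no listed identity.

Key observation: x = \frac{1}{5} and the expanded ratio factors over Q; C = 3/4, x = 1/5, roots give parameters.
Adjacent-term ratio: r(k) = \frac{1}{5} * (k+1) (k+\frac{4}{3}) / [(k+2) (k+1)] - rational in k. x = \frac{1}{5}; t_0 = \frac{3}{4}; negate the roots.


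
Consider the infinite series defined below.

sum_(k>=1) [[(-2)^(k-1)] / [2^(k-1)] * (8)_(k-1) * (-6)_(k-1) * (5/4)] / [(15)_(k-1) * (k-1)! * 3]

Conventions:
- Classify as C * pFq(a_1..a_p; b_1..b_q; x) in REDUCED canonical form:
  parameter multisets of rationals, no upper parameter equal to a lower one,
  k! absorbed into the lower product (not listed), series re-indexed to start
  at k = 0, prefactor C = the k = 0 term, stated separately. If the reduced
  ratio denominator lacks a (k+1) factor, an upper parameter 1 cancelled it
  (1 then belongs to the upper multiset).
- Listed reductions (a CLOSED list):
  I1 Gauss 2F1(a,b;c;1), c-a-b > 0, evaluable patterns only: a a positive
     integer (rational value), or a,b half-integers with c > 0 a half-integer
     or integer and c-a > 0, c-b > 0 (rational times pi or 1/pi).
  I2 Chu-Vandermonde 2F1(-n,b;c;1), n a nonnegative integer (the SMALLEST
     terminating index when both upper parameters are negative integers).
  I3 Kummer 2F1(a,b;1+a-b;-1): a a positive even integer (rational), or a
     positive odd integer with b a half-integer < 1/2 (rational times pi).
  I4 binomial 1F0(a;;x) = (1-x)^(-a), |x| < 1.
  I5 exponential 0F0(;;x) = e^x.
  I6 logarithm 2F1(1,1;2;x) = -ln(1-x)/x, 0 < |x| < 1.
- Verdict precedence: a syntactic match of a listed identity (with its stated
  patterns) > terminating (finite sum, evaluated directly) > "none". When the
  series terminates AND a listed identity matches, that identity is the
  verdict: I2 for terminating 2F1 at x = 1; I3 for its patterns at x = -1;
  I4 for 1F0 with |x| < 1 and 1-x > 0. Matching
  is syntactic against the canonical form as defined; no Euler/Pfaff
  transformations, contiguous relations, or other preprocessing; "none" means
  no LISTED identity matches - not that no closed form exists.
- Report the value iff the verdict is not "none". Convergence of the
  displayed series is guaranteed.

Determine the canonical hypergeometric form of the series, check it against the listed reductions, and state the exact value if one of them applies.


Key observation: t_0 being 5/12, the constant factors (C = 5/12, x = -1) combine into one prefactor.
Consecutive-term ratio: r(k) = (-1) * (k-6) (k+8) / [(k+15) (k+1)] - rational in k. x = (-1); t_0 = 5/12; negate the roots.

The series (x = -1) is 2F1: upper {-6, 8}, lower {15}, prefactor 5/12. Verdict: Kummer (I3) applies (x = -1; c = 15 equals 1+a-b for upper {-6, 8}: listed pattern). Exact value: 143/24.


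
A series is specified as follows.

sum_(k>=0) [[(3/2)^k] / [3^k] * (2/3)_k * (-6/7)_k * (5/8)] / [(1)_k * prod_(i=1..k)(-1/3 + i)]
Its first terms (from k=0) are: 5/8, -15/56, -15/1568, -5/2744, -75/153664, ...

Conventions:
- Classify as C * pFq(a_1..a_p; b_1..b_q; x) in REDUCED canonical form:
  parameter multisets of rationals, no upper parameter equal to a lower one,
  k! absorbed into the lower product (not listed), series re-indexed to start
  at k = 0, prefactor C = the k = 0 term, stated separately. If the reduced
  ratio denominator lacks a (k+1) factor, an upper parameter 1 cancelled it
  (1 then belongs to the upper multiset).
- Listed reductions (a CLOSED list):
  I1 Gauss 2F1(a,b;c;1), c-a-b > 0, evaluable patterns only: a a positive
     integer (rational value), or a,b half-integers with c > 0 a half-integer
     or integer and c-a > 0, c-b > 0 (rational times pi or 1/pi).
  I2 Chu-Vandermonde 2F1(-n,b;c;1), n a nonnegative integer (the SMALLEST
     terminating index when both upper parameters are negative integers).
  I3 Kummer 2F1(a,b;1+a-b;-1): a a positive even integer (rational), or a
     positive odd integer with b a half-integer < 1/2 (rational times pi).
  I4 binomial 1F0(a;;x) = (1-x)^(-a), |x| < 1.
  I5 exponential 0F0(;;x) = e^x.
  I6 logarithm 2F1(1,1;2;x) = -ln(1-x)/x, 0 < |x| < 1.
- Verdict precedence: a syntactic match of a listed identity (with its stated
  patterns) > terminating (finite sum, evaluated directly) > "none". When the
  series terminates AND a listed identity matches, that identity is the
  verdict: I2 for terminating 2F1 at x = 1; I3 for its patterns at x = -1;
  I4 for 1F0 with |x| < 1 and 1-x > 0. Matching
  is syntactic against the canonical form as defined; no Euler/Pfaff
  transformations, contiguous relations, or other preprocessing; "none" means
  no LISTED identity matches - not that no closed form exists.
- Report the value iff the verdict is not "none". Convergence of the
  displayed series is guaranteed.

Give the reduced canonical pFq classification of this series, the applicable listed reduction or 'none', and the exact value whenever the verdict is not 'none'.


Classification (C = 5/8): 1F0 with upper {-6/7}, lower {-}, argument x = 1/2. Verdict: the I4 binomial reduction matches (the 1F0 binomial series: exponent 6/7, x = 1/2). Value: (5/8) * (1/2)^(6/7).

Key step: t_0 = 5/8 here, and the parameter 2/3 appears in both the upper and lower lists and cancels.
Step ratio: r(k) = (1/2) * (k-6/7) / [(k+1)] - rational; roots negated = parameters, x = (1/2), C = 5/8.


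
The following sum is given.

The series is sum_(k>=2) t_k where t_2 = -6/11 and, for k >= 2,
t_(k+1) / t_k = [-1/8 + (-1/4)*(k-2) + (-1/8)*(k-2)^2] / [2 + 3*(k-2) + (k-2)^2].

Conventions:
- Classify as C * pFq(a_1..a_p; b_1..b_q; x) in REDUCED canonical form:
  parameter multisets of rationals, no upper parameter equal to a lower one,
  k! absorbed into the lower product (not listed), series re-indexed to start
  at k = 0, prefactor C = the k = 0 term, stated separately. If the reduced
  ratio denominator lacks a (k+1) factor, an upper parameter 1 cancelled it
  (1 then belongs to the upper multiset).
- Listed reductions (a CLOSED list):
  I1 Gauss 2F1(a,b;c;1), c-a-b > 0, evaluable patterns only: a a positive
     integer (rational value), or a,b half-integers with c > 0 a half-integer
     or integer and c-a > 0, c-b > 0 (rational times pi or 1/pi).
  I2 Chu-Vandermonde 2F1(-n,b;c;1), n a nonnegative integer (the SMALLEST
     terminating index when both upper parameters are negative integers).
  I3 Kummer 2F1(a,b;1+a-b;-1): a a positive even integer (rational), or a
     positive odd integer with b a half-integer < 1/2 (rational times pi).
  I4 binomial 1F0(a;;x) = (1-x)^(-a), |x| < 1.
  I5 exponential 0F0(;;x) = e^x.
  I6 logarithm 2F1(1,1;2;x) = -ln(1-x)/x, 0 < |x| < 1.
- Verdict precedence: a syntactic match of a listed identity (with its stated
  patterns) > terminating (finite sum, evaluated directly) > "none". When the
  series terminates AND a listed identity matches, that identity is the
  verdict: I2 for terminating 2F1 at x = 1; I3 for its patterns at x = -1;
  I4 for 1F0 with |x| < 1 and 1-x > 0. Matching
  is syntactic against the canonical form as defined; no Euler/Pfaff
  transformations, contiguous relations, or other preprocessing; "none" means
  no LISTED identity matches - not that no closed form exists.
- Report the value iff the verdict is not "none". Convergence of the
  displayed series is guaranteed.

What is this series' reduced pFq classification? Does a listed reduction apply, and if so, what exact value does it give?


Key observation: with t_0 = -6/11, the expanded ratio factors over Q; C = -6/11, roots give parameters.
Term ratio: r(k) = (-1/8) * (k+1) (k+1) / [(k+2) (k+1)] - rational in k, leading ratio (-1/8); with t_0 = -6/11, classification follows.

The series (x = -1/8) is 2F1: upper {1, 1}, lower {2}, prefactor -6/11. Verdict: the logarithmic series (I6) fires (the logarithm: parameters (1,1;2), x = -1/8). Sum: (-48/11) * ln(9/8).


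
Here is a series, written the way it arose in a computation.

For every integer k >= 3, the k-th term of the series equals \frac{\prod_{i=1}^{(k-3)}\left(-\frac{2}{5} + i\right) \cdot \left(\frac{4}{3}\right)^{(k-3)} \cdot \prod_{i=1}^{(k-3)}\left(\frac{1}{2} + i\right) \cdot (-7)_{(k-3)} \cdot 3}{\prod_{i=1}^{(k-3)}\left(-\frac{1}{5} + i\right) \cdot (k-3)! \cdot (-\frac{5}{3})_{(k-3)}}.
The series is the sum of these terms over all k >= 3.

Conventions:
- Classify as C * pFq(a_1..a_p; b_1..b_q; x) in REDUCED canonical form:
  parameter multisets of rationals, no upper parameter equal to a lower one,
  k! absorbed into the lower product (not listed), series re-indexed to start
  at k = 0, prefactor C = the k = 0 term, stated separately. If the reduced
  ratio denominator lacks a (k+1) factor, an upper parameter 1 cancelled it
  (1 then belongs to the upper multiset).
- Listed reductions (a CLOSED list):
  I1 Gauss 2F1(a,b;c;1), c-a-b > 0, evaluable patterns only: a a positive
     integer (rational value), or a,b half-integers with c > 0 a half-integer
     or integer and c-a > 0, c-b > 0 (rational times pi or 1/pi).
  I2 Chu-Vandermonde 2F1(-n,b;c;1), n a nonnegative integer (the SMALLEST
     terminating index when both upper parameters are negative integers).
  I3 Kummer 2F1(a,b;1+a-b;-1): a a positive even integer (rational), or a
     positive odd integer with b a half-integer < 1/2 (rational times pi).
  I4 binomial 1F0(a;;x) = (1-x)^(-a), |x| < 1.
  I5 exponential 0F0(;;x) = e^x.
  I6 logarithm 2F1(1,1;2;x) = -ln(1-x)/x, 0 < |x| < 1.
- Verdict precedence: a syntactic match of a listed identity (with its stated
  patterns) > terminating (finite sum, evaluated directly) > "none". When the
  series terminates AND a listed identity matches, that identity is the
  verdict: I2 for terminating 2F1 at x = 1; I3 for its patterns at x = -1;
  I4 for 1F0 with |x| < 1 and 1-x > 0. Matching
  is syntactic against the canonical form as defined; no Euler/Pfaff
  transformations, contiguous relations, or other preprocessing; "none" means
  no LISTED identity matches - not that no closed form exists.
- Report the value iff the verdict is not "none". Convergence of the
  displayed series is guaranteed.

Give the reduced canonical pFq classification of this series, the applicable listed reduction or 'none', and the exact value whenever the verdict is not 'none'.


This is 3 * 3F2(-7, \frac{3}{5}, \frac{3}{2}; -\frac{5}{3}, \frac{4}{5}; \frac{4}{3}) in reduced canonical form. Verdict: terminating - upper -7 stops the sum at k = 7; the 8 terms are added exactly. Its exact value is -\frac{3531153}{93670}.

The tell: from the first term 3: the lower running product (C = 3, x = 4/3) is a rising factorial.
Consecutive-term ratio: r(k) = \frac{4}{3} * (k-7) (k+\frac{3}{5}) (k+\frac{3}{2}) / [(k-\frac{5}{3}) (k+\frac{4}{5}) (k+1)] - rational in k. x = \frac{4}{3}; t_0 = 3; negate the roots.


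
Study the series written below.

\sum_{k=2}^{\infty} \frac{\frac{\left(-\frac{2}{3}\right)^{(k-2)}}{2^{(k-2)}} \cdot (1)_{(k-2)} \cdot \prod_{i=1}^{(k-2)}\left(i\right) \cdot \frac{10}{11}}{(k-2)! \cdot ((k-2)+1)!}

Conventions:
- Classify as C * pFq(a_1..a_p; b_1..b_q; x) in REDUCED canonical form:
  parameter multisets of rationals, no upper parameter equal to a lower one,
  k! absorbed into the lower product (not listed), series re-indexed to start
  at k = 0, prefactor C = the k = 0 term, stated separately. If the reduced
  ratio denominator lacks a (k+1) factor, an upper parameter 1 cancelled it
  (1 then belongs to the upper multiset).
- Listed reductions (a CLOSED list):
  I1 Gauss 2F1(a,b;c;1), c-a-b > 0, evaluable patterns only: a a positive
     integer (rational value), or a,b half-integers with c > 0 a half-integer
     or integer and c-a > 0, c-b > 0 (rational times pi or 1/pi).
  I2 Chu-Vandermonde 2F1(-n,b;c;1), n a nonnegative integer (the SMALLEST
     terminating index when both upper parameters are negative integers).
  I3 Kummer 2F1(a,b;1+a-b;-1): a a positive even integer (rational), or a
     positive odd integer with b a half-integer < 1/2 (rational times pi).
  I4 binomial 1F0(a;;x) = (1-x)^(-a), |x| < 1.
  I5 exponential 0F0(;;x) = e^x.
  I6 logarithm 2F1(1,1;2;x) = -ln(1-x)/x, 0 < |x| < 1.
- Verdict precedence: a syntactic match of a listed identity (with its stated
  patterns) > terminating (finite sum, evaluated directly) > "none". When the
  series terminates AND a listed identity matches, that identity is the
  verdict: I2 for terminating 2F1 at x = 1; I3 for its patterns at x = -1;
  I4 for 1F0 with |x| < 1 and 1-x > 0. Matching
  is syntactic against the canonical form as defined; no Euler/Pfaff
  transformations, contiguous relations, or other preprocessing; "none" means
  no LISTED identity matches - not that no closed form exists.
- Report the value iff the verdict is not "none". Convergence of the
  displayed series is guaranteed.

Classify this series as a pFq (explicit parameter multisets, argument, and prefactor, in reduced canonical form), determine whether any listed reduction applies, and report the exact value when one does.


The series (x = -\frac{1}{3}) is 2F1: upper {1, 1}, lower {2}, prefactor \frac{10}{11}. Verdict: the logarithmic series (I6) fires (the logarithm: parameters (1,1;2), x = -\frac{1}{3}). Its exact value is \frac{30}{11} \cdot \ln\left(\frac{4}{3}\right).

First insight: from the first term \frac{10}{11}: the denominator's factorial ratio (prefactor 10/11) is a lower Pochhammer.
Term ratio: r(k) = -\frac{1}{3} * (k+1) (k+1) / [(k+2) (k+1)] - rational in k. x = -\frac{1}{3}; t_0 = \frac{10}{11}; negate the roots.


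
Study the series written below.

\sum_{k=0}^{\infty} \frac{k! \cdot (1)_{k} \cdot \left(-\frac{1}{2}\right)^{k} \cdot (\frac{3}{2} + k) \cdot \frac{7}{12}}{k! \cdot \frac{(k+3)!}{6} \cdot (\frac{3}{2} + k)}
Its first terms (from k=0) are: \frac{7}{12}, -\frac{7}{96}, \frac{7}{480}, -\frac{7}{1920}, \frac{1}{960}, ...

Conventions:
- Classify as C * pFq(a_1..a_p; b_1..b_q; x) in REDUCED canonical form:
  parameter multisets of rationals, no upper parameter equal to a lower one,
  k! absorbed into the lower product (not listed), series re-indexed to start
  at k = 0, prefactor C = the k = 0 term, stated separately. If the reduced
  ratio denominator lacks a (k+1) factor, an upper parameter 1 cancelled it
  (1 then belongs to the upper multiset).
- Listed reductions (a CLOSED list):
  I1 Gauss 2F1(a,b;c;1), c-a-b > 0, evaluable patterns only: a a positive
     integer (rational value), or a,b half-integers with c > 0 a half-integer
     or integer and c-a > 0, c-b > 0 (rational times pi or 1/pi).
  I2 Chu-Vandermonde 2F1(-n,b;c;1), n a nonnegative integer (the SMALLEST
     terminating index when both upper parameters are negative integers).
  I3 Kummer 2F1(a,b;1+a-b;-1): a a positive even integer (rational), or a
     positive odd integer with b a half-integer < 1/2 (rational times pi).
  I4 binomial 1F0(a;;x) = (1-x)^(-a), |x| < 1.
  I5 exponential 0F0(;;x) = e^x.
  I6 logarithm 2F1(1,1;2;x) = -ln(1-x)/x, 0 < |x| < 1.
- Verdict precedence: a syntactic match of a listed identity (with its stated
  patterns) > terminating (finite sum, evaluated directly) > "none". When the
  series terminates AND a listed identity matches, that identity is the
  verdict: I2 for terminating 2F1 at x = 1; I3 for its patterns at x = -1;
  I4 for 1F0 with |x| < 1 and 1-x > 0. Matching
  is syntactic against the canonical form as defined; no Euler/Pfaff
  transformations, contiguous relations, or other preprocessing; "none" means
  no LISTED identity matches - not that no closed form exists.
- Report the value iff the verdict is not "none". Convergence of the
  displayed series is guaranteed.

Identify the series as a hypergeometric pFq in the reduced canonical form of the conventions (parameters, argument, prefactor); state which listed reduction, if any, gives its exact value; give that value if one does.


x = -\frac{1}{2} here; the reduced form reads 2F1, upper {1, 1}, lower {4}, C = \frac{7}{12}. Verdict: none here - no I1-I6 shape fits x = -\frac{1}{2} with lower {4}.

Key observation: x = -\frac{1}{2} and the denominator's factorial ratio (C = 7/12, x = -1/2) is a lower Pochhammer.
Term ratio: r(k) = -\frac{1}{2} * (k+1) (k+1) / [(k+4) (k+1)] - rational in k. x = -\frac{1}{2}; t_0 = \frac{7}{12}; negate the roots.


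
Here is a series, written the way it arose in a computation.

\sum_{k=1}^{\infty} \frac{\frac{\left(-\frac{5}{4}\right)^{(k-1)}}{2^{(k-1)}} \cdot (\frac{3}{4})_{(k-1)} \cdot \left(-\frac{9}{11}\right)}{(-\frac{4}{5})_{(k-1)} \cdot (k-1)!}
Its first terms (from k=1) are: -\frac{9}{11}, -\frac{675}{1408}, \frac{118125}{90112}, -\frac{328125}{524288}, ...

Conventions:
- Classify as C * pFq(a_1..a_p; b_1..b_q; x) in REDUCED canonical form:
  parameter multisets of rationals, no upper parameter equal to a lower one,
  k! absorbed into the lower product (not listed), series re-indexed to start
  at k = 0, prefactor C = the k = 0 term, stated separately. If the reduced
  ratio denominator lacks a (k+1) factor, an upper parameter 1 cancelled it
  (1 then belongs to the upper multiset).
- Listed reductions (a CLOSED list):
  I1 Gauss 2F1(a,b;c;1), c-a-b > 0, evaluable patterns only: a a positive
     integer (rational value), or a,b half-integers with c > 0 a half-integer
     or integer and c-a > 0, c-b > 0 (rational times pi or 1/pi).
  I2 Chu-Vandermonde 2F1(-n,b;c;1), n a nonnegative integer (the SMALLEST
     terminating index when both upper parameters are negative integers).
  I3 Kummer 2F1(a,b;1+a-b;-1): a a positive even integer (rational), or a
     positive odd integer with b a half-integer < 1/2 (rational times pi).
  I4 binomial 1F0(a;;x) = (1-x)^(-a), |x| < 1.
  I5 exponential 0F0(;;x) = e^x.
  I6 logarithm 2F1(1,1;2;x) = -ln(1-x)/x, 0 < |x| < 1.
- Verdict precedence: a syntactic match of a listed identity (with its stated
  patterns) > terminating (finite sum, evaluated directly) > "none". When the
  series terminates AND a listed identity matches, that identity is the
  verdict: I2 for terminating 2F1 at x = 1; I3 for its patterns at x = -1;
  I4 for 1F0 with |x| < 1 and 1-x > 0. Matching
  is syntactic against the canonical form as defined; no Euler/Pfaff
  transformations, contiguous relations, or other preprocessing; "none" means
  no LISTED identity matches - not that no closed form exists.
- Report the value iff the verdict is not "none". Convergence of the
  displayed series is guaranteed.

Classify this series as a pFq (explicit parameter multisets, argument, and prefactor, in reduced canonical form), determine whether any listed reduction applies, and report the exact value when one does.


Classification (C = -\frac{9}{11}): 1F1 with upper {\frac{3}{4}}, lower {-\frac{4}{5}}, argument x = -\frac{5}{8}. Verdict: none. A 1F1 with upper {\frac{3}{4}} fits none of I1-I6 at x = -\frac{5}{8}; the sum runs forever.

Structural cue: t_0 = -\frac{9}{11} here, and the two k-th powers (C = -9/11, x = -5/8) combine into one argument.
Step ratio: r(k) = -\frac{5}{8} * (k+\frac{3}{4}) / [(k-\frac{4}{5}) (k+1)] - rational in k, leading ratio -\frac{5}{8}; with t_0 = -\frac{9}{11}, classification follows.


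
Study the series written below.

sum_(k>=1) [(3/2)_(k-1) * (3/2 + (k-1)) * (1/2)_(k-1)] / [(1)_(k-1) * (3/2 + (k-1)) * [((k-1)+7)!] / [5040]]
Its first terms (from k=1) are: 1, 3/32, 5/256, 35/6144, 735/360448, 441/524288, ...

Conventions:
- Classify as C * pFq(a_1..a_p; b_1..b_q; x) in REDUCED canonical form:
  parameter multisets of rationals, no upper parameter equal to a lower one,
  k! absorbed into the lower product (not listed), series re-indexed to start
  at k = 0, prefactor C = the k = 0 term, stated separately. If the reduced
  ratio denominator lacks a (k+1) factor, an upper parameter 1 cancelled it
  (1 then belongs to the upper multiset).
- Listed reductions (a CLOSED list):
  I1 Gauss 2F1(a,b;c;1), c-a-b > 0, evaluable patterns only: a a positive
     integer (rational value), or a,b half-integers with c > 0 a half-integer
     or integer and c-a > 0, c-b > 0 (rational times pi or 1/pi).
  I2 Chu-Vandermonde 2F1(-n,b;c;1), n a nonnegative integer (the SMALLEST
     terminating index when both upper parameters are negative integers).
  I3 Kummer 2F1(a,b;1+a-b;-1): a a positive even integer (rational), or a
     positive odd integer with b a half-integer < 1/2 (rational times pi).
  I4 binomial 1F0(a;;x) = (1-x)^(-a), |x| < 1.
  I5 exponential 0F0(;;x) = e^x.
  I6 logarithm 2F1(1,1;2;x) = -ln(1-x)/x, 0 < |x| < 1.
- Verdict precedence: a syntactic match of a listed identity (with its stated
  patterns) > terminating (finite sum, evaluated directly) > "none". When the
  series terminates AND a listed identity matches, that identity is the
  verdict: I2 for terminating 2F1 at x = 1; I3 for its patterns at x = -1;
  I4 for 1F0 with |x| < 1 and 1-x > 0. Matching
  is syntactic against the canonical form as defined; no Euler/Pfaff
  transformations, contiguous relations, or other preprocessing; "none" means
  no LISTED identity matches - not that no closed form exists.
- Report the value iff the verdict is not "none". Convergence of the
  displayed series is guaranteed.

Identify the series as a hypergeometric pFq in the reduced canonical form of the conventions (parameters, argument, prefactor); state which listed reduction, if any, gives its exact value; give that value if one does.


x = 1 here; the reduced form reads 2F1, upper {1/2, 3/2}, lower {8}, C = 1. Verdict at x = 1: Gauss (I1, half-integer pattern) matches (x = 1; upper {1/2, 3/2} half-integers, c = 8 in the evaluable pattern). Hence: (1048576/297297) / pi.

Key step: t_0 = 1 here, and striking the common factor k + 3/2 reduces the term (prefactor 1).
Consecutive-term ratio: r(k) = 1 * (k+1/2) (k+3/2) / [(k+8) (k+1)] - rational in k. x = 1; t_0 = 1; negate the roots.


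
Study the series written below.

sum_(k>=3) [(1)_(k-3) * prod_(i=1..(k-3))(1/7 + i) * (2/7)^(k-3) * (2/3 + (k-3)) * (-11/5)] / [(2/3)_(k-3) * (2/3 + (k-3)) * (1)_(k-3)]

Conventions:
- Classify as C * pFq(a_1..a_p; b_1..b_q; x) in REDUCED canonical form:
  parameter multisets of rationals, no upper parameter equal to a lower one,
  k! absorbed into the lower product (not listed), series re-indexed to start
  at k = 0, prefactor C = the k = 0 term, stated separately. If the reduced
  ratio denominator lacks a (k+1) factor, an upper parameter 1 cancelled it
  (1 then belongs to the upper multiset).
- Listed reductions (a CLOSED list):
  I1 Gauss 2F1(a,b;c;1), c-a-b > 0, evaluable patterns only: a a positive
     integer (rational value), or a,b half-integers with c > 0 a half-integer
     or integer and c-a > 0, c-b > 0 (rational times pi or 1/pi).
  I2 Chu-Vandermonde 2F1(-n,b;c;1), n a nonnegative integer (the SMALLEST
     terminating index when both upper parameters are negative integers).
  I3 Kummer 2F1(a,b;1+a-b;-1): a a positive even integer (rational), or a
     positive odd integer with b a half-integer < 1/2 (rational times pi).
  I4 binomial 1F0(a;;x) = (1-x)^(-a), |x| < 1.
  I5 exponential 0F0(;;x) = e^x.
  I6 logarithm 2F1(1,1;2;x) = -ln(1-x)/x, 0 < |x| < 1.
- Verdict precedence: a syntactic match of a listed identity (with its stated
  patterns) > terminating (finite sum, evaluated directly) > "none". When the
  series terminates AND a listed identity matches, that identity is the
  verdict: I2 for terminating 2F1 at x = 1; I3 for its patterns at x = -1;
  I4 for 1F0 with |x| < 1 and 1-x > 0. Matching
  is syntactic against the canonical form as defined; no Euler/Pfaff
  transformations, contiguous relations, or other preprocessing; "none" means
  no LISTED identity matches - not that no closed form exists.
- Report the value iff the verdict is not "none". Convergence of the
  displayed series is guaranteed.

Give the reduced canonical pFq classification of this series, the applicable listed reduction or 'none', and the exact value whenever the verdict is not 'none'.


With C = -11/5: the canonical form is 2F1(1, 8/7; 2/3; 2/7). Verdict: none. No listed pattern accepts 2F1(1, 8/7; 2/3; 2/7).

First insight: t_0 being -11/5, the running product (prefactor -11/5) telescopes to a rising factorial.
Step ratio: r(k) = (2/7) * (k+1) (k+8/7) / [(k+2/3) (k+1)] ; factor over Q: parameters, x = (2/7), and C = -11/5.


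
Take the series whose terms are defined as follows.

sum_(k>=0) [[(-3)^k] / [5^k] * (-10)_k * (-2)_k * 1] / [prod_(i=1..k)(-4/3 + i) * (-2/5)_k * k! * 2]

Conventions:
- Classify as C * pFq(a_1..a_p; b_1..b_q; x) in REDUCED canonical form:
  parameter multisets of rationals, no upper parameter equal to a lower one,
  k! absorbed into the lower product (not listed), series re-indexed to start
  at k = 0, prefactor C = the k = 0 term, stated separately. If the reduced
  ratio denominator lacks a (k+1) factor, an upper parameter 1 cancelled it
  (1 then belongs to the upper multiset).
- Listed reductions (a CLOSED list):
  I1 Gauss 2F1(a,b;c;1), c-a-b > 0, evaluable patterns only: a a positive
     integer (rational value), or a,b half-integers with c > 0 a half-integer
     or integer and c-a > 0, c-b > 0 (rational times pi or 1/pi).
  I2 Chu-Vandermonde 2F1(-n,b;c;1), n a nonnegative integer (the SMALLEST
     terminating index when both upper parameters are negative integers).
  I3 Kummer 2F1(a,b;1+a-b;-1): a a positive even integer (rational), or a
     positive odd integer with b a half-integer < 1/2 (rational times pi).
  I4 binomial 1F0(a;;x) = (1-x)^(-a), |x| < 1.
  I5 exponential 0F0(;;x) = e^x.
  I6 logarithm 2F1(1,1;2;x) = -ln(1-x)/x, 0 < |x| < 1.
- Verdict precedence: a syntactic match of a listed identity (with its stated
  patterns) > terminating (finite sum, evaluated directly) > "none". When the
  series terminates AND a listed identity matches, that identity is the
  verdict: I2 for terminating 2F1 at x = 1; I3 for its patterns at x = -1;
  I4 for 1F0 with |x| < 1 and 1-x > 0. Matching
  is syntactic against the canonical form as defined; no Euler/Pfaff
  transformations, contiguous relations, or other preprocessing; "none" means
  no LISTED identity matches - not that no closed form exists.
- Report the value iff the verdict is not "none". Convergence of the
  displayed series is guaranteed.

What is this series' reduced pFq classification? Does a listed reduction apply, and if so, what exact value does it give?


Reduced: x = -3/5, 2F2, upper = {-10, -2}, lower = {-2/5, -1/3}, C = 1/2. Verdict: terminating - upper -2 stops the sum at k = 2; the 3 terms are added exactly. Value: 1037/4.

First insight: t_0 = 1/2 here, and the lower running product (C = 1/2, x = -3/5) is a rising factorial.
Adjacent-term ratio: r(k) = (-3/5) * (k-10) (k-2) / [(k-2/5) (k-1/3) (k+1)] - poly over poly, x = (-3/5) from leading terms; C = 1/2 at k = 0.


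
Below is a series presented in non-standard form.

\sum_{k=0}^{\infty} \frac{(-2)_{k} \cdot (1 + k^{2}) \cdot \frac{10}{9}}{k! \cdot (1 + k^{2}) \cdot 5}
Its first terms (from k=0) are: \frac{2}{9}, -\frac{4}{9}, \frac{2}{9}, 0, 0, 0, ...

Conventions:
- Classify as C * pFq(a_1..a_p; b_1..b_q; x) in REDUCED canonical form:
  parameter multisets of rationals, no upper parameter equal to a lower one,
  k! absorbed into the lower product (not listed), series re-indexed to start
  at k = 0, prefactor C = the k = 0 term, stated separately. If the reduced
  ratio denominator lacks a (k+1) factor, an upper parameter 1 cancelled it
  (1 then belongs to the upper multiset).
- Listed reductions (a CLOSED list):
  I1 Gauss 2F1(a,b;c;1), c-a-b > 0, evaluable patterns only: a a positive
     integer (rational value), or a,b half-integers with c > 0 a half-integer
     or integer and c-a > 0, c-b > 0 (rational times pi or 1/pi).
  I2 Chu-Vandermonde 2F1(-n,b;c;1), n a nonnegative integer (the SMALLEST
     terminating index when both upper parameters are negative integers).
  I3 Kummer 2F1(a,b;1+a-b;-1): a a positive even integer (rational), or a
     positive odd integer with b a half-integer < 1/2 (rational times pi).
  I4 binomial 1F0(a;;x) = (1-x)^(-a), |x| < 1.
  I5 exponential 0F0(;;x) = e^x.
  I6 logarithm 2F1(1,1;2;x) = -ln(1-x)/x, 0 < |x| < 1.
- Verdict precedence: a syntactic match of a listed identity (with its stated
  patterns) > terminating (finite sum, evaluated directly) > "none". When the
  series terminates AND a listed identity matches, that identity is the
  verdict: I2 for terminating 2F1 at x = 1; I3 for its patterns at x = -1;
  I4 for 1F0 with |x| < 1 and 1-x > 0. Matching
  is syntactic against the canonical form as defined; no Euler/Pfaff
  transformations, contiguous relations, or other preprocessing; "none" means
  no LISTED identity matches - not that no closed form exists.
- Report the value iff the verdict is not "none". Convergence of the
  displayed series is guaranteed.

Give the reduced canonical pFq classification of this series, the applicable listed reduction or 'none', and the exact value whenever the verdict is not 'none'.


Key step: from the first term \frac{2}{9}: the constant factors (C = 2/9, x = 1) combine into one prefactor.
Step ratio: r(k) = 1 * (k-2) / [(k+1)] - poly over poly, x = 1 from leading terms; C = \frac{2}{9} at k = 0.

With C = \frac{2}{9}: the canonical form is 1F0(-2; -; 1). Verdict: terminating at k = 2: the factor (-2)_k kills every later term; summing the 3 survivors is exact. Exact value: 0.


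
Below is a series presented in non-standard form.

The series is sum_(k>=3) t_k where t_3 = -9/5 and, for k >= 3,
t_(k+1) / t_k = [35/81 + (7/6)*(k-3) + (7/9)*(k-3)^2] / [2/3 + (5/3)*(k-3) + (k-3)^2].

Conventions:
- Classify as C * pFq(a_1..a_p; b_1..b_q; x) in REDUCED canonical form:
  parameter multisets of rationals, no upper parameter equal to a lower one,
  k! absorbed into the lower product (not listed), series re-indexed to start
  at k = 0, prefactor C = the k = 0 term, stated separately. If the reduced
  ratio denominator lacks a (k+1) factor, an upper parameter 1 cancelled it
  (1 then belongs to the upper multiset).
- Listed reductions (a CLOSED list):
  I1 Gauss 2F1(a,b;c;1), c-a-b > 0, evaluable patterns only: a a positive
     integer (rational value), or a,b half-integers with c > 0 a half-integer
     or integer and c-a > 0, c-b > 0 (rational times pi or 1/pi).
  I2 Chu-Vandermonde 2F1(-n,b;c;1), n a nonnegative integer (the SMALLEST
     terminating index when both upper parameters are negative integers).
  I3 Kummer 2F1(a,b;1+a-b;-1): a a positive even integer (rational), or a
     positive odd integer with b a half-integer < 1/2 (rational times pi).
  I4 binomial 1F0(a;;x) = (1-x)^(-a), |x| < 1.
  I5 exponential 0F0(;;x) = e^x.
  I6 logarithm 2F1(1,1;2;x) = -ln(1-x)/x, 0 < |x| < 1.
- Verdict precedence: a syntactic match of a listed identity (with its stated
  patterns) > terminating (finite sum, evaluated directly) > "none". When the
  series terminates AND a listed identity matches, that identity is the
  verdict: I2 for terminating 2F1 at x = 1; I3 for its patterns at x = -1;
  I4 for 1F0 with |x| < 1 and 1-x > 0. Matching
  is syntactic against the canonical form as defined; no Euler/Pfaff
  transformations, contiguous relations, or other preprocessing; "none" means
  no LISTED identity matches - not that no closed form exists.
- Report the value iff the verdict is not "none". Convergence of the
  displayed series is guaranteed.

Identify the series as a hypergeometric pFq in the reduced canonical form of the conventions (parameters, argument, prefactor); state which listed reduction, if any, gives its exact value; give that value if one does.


The series (x = 7/9) is 1F0: upper {5/6}, lower {-}, prefactor -9/5. Verdict: binomial (I4) fires (the 1F0 binomial series: exponent -5/6, x = 7/9). Value: (-9/5) * (2/9)^(-5/6).

Key step: t_0 = -9/5 here, and cancel k + 2/3 from the displayed ratio first; then C = -9/5, x = 7/9.
Ratio: r(k) = (7/9) * (k+5/6) / [(k+1)] ; factor over Q: parameters, x = (7/9), and C = -9/5.


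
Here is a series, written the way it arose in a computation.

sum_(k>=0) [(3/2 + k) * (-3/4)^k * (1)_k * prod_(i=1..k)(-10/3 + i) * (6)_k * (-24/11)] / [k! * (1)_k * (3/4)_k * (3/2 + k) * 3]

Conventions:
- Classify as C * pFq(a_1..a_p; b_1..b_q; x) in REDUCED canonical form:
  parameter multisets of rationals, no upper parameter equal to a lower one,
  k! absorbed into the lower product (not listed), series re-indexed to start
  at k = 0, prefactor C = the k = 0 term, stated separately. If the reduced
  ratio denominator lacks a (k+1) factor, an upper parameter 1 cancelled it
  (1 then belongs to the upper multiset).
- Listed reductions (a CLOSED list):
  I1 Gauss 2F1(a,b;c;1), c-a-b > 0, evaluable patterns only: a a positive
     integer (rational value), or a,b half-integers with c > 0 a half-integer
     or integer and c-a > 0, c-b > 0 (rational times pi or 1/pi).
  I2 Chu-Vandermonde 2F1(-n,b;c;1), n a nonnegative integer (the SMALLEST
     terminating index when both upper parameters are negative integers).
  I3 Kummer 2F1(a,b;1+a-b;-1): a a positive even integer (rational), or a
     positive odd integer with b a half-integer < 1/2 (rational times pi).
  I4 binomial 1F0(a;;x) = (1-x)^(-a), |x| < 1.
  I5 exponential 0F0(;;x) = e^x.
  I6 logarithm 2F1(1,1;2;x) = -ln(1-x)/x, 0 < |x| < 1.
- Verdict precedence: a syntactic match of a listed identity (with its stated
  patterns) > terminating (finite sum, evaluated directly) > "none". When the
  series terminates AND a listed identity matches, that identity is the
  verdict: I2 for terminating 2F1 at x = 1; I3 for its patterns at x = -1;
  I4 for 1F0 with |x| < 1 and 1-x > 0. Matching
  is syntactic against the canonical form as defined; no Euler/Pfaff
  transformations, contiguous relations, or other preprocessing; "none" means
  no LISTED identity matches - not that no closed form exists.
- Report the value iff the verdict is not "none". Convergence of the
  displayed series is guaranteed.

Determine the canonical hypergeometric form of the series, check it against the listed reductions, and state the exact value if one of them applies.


Prefactor -8/11, argument -3/4: 2F1 with upper {-7/3, 6} over lower {3/4}. Verdict: no listed reduction: x = -3/4 and upper {-7/3, 6} fail every I1-I6 pattern.

Structural cue: with t_0 = -8/11, the factor k + 3/2 cancels (top and bottom), leaving C = -8/11.
Term ratio: r(k) = (-3/4) * (k-7/3) (k+6) / [(k+3/4) (k+1)] - rational; roots negated = parameters, x = (-3/4), C = -8/11.
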